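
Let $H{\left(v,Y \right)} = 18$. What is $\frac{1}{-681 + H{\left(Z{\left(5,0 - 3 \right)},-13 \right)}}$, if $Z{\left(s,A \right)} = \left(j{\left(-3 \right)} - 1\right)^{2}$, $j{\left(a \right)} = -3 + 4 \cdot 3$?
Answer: $- \frac{1}{663} \approx -0.0015083$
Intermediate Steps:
$j{\left(a \right)} = 9$ ($j{\left(a \right)} = -3 + 12 = 9$)
$Z{\left(s,A \right)} = 64$ ($Z{\left(s,A \right)} = \left(9 - 1\right)^{2} = 8^{2} = 64$)
$\frac{1}{-681 + H{\left(Z{\left(5,0 - 3 \right)},-13 \right)}} = \frac{1}{-681 + 18} = \frac{1}{-663} = - \frac{1}{663}$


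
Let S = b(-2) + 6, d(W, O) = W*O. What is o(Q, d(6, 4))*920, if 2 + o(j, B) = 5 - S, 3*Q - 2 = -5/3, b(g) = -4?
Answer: 920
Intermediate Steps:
d(W, O) = O*W
Q = 1/9 (Q = 2/3 + (-5/3)/3 = 2/3 + (-5*1/3)/3 = 2/3 + (1/3)*(-5/3) = 2/3 - 5/9 = 1/9 ≈ 0.11111)
S = 2 (S = -4 + 6 = 2)
o(j, B) = 1 (o(j, B) = -2 + (5 - 1*2) = -2 + (5 - 2) = -2 + 3 = 1)
o(Q, d(6, 4))*920 = 1*920 = 920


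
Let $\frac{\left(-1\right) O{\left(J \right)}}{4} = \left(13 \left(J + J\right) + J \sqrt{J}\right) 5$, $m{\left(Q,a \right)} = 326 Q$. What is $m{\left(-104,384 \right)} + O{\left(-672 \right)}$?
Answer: $315536 + 53760 i \sqrt{42} \approx 3.1554 \cdot 10^{5} + 3.484 \cdot 10^{5} i$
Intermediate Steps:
$O{\left(J \right)} = - 520 J - 20 J^{\frac{3}{2}}$ ($O{\left(J \right)} = - 4 \left(13 \left(J + J\right) + J \sqrt{J}\right) 5 = - 4 \left(13 \cdot 2 J + J^{\frac{3}{2}}\right) 5 = - 4 \left(26 J + J^{\frac{3}{2}}\right) 5 = - 4 \left(J^{\frac{3}{2}} + 26 J\right) 5 = - 4 \left(5 J^{\frac{3}{2}} + 130 J\right) = - 520 J - 20 J^{\frac{3}{2}}$)
$m{\left(-104,384 \right)} + O{\left(-672 \right)} = 326 \left(-104\right) - \left(-349440 + 20 \left(-672\right)^{\frac{3}{2}}\right) = -33904 + \left(349440 - 20 \left(- 2688 i \sqrt{42}\right)\right) = -33904 + \left(349440 + 53760 i \sqrt{42}\right) = 315536 + 53760 i \sqrt{42}$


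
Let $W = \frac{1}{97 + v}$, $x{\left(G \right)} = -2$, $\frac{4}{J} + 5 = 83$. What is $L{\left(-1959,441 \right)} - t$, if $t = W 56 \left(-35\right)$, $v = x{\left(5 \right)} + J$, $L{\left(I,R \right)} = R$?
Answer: $\frac{1711227}{3707} \approx 461.62$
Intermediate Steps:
$J = \frac{2}{39}$ ($J = \frac{4}{-5 + 83} = \frac{4}{78} = 4 \cdot \frac{1}{78} = \frac{2}{39} \approx 0.051282$)
$v = - \frac{76}{39}$ ($v = -2 + \frac{2}{39} = - \frac{76}{39} \approx -1.9487$)
$W = \frac{39}{3707}$ ($W = \frac{1}{97 - \frac{76}{39}} = \frac{1}{\frac{3707}{39}} = \frac{39}{3707} \approx 0.010521$)
$t = - \frac{76440}{3707}$ ($t = \frac{39}{3707} \cdot 56 \left(-35\right) = \frac{2184}{3707} \left(-35\right) = - \frac{76440}{3707} \approx -20.62$)
$L{\left(-1959,441 \right)} - t = 441 - - \frac{76440}{3707} = 441 + \frac{76440}{3707} = \frac{1711227}{3707}$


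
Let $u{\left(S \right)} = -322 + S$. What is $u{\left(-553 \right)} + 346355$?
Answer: $345480$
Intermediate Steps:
$u{\left(-553 \right)} + 346355 = \left(-322 - 553\right) + 346355 = -875 + 346355 = 345480$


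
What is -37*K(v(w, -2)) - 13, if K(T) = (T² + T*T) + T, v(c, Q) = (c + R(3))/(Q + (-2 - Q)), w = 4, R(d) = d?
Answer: -790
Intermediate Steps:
v(c, Q) = -3/2 - c/2 (v(c, Q) = (c + 3)/(Q + (-2 - Q)) = (3 + c)/(-2) = (3 + c)*(-½) = -3/2 - c/2)
K(T) = T + 2*T² (K(T) = (T² + T²) + T = 2*T² + T = T + 2*T²)
-37*K(v(w, -2)) - 13 = -37*(-3/2 - ½*4)*(1 + 2*(-3/2 - ½*4)) - 13 = -37*(-3/2 - 2)*(1 + 2*(-3/2 - 2)) - 13 = -(-259)*(1 + 2*(-7/2))/2 - 13 = -(-259)*(1 - 7)/2 - 13 = -(-259)*(-6)/2 - 13 = -37*21 - 13 = -777 - 13 = -790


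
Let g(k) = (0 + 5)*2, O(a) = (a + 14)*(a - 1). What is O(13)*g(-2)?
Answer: 3240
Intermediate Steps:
O(a) = (-1 + a)*(14 + a) (O(a) = (14 + a)*(-1 + a) = (-1 + a)*(14 + a))
g(k) = 10 (g(k) = 5*2 = 10)
O(13)*g(-2) = (-14 + 13² + 13*13)*10 = (-14 + 169 + 169)*10 = 324*10 = 3240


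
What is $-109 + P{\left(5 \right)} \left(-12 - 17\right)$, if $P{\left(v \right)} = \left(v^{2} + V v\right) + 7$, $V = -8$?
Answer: $123$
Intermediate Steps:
$P{\left(v \right)} = 7 + v^{2} - 8 v$ ($P{\left(v \right)} = \left(v^{2} - 8 v\right) + 7 = 7 + v^{2} - 8 v$)
$-109 + P{\left(5 \right)} \left(-12 - 17\right) = -109 + \left(7 + 5^{2} - 40\right) \left(-12 - 17\right) = -109 + \left(7 + 25 - 40\right) \left(-12 - 17\right) = -109 - -232 = -109 + 232 = 123$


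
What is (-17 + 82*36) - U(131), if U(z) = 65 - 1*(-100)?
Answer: 2770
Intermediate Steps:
U(z) = 165 (U(z) = 65 + 100 = 165)
(-17 + 82*36) - U(131) = (-17 + 82*36) - 1*165 = (-17 + 2952) - 165 = 2935 - 165 = 2770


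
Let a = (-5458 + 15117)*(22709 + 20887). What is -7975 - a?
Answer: -421101739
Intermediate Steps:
a = 421093764 (a = 9659*43596 = 421093764)
-7975 - a = -7975 - 1*421093764 = -7975 - 421093764 = -421101739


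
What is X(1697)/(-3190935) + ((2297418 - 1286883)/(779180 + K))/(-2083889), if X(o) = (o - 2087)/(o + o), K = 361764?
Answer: -333895451259647/858316481358500803408 ≈ -3.8901e-7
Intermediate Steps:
X(o) = (-2087 + o)/(2*o) (X(o) = (-2087 + o)/((2*o)) = (-2087 + o)*(1/(2*o)) = (-2087 + o)/(2*o))
X(1697)/(-3190935) + ((2297418 - 1286883)/(779180 + K))/(-2083889) = ((½)*(-2087 + 1697)/1697)/(-3190935) + ((2297418 - 1286883)/(779180 + 361764))/(-2083889) = ((½)*(1/1697)*(-390))*(-1/3190935) + (1010535/1140944)*(-1/2083889) = -195/1697*(-1/3190935) + (1010535*(1/1140944))*(-1/2083889) = 13/361001113 + (1010535/1140944)*(-1/2083889) = 13/361001113 - 1010535/2377600651216 = -333895451259647/858316481358500803408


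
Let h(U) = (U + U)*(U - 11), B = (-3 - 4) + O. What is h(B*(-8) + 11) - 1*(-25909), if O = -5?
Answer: 46453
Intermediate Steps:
B = -12 (B = (-3 - 4) - 5 = -7 - 5 = -12)
h(U) = 2*U*(-11 + U) (h(U) = (2*U)*(-11 + U) = 2*U*(-11 + U))
h(B*(-8) + 11) - 1*(-25909) = 2*(-12*(-8) + 11)*(-11 + (-12*(-8) + 11)) - 1*(-25909) = 2*(96 + 11)*(-11 + (96 + 11)) + 25909 = 2*107*(-11 + 107) + 25909 = 2*107*96 + 25909 = 20544 + 25909 = 46453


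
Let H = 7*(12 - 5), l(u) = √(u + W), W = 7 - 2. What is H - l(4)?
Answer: 46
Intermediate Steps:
W = 5
l(u) = √(5 + u) (l(u) = √(u + 5) = √(5 + u))
H = 49 (H = 7*7 = 49)
H - l(4) = 49 - √(5 + 4) = 49 - √9 = 49 - 1*3 = 49 - 3 = 46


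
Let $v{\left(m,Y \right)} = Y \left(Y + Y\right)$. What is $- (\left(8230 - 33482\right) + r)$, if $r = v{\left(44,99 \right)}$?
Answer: $5650$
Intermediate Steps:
$v{\left(m,Y \right)} = 2 Y^{2}$ ($v{\left(m,Y \right)} = Y 2 Y = 2 Y^{2}$)
$r = 19602$ ($r = 2 \cdot 99^{2} = 2 \cdot 9801 = 19602$)
$- (\left(8230 - 33482\right) + r) = - (\left(8230 - 33482\right) + 19602) = - (-25252 + 19602) = \left(-1\right) \left(-5650\right) = 5650$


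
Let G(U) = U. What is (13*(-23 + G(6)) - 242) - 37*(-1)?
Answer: -426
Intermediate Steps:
(13*(-23 + G(6)) - 242) - 37*(-1) = (13*(-23 + 6) - 242) - 37*(-1) = (13*(-17) - 242) + 37 = (-221 - 242) + 37 = -463 + 37 = -426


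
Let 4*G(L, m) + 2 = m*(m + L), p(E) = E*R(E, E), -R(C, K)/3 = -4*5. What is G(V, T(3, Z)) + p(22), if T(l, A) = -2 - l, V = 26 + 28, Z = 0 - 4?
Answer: 5033/4 ≈ 1258.3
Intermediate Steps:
Z = -4
V = 54
R(C, K) = 60 (R(C, K) = -(-12)*5 = -3*(-20) = 60)
p(E) = 60*E (p(E) = E*60 = 60*E)
G(L, m) = -1/2 + m*(L + m)/4 (G(L, m) = -1/2 + (m*(m + L))/4 = -1/2 + (m*(L + m))/4 = -1/2 + m*(L + m)/4)
G(V, T(3, Z)) + p(22) = (-1/2 + (-2 - 1*3)**2/4 + (1/4)*54*(-2 - 1*3)) + 60*22 = (-1/2 + (-2 - 3)**2/4 + (1/4)*54*(-2 - 3)) + 1320 = (-1/2 + (1/4)*(-5)**2 + (1/4)*54*(-5)) + 1320 = (-1/2 + (1/4)*25 - 135/2) + 1320 = (-1/2 + 25/4 - 135/2) + 1320 = -247/4 + 1320 = 5033/4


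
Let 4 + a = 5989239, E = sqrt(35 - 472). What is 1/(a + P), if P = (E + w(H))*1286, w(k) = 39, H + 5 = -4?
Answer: 6039389/36474942202173 - 1286*I*sqrt(437)/36474942202173 ≈ 1.6558e-7 - 7.3703e-10*I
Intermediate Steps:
H = -9 (H = -5 - 4 = -9)
E = I*sqrt(437) (E = sqrt(-437) = I*sqrt(437) ≈ 20.905*I)
a = 5989235 (a = -4 + 5989239 = 5989235)
P = 50154 + 1286*I*sqrt(437) (P = (I*sqrt(437) + 39)*1286 = (39 + I*sqrt(437))*1286 = 50154 + 1286*I*sqrt(437) ≈ 50154.0 + 26883.0*I)
1/(a + P) = 1/(5989235 + (50154 + 1286*I*sqrt(437))) = 1/(6039389 + 1286*I*sqrt(437))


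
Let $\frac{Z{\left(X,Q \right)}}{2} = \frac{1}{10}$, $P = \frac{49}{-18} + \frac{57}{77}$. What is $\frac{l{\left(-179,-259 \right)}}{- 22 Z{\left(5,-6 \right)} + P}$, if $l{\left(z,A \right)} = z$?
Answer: $\frac{1240470}{44227} \approx 28.048$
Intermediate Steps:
$P = - \frac{2747}{1386}$ ($P = 49 \left(- \frac{1}{18}\right) + 57 \cdot \frac{1}{77} = - \frac{49}{18} + \frac{57}{77} = - \frac{2747}{1386} \approx -1.982$)
$Z{\left(X,Q \right)} = \frac{1}{5}$ ($Z{\left(X,Q \right)} = \frac{2}{10} = 2 \cdot \frac{1}{10} = \frac{1}{5}$)
$\frac{l{\left(-179,-259 \right)}}{- 22 Z{\left(5,-6 \right)} + P} = - \frac{179}{\left(-22\right) \frac{1}{5} - \frac{2747}{1386}} = - \frac{179}{- \frac{22}{5} - \frac{2747}{1386}} = - \frac{179}{- \frac{44227}{6930}} = \left(-179\right) \left(- \frac{6930}{44227}\right) = \frac{1240470}{44227}$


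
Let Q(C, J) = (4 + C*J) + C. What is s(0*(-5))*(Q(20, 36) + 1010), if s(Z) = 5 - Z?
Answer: 8770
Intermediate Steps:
Q(C, J) = 4 + C + C*J
s(0*(-5))*(Q(20, 36) + 1010) = (5 - 0*(-5))*((4 + 20 + 20*36) + 1010) = (5 - 1*0)*((4 + 20 + 720) + 1010) = (5 + 0)*(744 + 1010) = 5*1754 = 8770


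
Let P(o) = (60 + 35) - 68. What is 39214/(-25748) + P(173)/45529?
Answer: -892339505/586140346 ≈ -1.5224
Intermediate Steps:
P(o) = 27 (P(o) = 95 - 68 = 27)
39214/(-25748) + P(173)/45529 = 39214/(-25748) + 27/45529 = 39214*(-1/25748) + 27*(1/45529) = -19607/12874 + 27/45529 = -892339505/586140346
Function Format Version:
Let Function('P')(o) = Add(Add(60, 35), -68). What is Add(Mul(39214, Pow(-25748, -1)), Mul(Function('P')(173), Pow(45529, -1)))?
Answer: Rational(-892339505, 586140346) ≈ -1.5224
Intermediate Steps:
Function('P')(o) = 27 (Function('P')(o) = Add(95, -68) = 27)
Add(Mul(39214, Pow(-25748, -1)), Mul(Function('P')(173), Pow(45529, -1))) = Add(Mul(39214, Pow(-25748, -1)), Mul(27, Pow(45529, -1))) = Add(Mul(39214, Rational(-1, 25748)), Mul(27, Rational(1, 45529))) = Add(Rational(-19607, 12874), Rational(27, 45529)) = Rational(-892339505, 586140346)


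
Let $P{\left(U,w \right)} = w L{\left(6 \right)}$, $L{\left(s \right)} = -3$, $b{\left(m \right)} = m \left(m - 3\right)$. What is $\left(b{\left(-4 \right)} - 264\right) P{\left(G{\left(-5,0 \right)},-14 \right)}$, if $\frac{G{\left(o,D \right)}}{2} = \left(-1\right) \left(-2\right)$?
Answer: $-9912$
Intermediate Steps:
$b{\left(m \right)} = m \left(-3 + m\right)$
$G{\left(o,D \right)} = 4$ ($G{\left(o,D \right)} = 2 \left(\left(-1\right) \left(-2\right)\right) = 2 \cdot 2 = 4$)
$P{\left(U,w \right)} = - 3 w$ ($P{\left(U,w \right)} = w \left(-3\right) = - 3 w$)
$\left(b{\left(-4 \right)} - 264\right) P{\left(G{\left(-5,0 \right)},-14 \right)} = \left(- 4 \left(-3 - 4\right) - 264\right) \left(\left(-3\right) \left(-14\right)\right) = \left(\left(-4\right) \left(-7\right) - 264\right) 42 = \left(28 - 264\right) 42 = \left(-236\right) 42 = -9912$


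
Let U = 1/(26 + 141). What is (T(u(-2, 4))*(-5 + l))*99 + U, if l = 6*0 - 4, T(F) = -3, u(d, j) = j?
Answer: 446392/167 ≈ 2673.0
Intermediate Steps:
l = -4 (l = 0 - 4 = -4)
U = 1/167 ≈ 0.0059880
(T(u(-2, 4))*(-5 + l))*99 + U = -3*(-5 - 4)*99 + 1/167 = -3*(-9)*99 + 1/167 = 27*99 + 1/167 = 2673 + 1/167 = 446392/167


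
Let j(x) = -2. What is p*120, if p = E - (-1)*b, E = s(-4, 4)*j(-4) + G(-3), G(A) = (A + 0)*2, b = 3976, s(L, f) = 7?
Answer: 474720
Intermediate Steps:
G(A) = 2*A (G(A) = A*2 = 2*A)
E = -20 (E = 7*(-2) + 2*(-3) = -14 - 6 = -20)
p = 3956 (p = -20 - (-1)*3976 = -20 - 1*(-3976) = -20 + 3976 = 3956)
p*120 = 3956*120 = 474720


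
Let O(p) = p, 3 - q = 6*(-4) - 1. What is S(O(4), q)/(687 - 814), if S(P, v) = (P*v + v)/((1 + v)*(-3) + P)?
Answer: 140/10541 ≈ 0.013281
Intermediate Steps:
q = 28 (q = 3 - (6*(-4) - 1) = 3 - (-24 - 1) = 3 - 1*(-25) = 3 + 25 = 28)
S(P, v) = (v + P*v)/(-3 + P - 3*v) (S(P, v) = (v + P*v)/((-3 - 3*v) + P) = (v + P*v)/(-3 + P - 3*v))
S(O(4), q)/(687 - 814) = (-1*28*(1 + 4)/(3 - 1*4 + 3*28))/(687 - 814) = (-1*28*5/(3 - 4 + 84))/(-127) = -(-1)*28*5/(127*83) = -1/127*(-140/83) = 140/10541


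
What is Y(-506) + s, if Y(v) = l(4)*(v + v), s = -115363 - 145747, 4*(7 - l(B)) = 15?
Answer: -264399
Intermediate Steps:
l(B) = 13/4 (l(B) = 7 - 1/4*15 = 7 - 15/4 = 13/4)
s = -261110
Y(v) = 13*v/2 (Y(v) = 13*(v + v)/4 = 13*(2*v)/4 = 13*v/2)
Y(-506) + s = (13/2)*(-506) - 261110 = -3289 - 261110 = -264399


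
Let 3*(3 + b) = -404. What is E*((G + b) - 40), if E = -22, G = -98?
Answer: 18194/3 ≈ 6064.7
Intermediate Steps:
b = -413/3 (b = -3 + (⅓)*(-404) = -3 - 404/3 = -413/3 ≈ -137.67)
E*((G + b) - 40) = -22*((-98 - 413/3) - 40) = -22*(-707/3 - 40) = -22*(-827/3) = 18194/3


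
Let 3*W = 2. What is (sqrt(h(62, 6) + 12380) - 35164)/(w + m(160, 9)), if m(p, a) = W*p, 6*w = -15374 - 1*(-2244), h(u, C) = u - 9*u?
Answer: 105492/6245 - 6*sqrt(2971)/6245 ≈ 16.840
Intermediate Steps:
h(u, C) = -8*u
W = 2/3 (W = (1/3)*2 = 2/3 ≈ 0.66667)
w = -6565/3 (w = (-15374 - 1*(-2244))/6 = (-15374 + 2244)/6 = (1/6)*(-13130) = -6565/3 ≈ -2188.3)
m(p, a) = 2*p/3
(sqrt(h(62, 6) + 12380) - 35164)/(w + m(160, 9)) = (sqrt(-8*62 + 12380) - 35164)/(-6565/3 + (2/3)*160) = (sqrt(-496 + 12380) - 35164)/(-6565/3 + 320/3) = (sqrt(11884) - 35164)/(-6245/3) = (2*sqrt(2971) - 35164)*(-3/6245) = (-35164 + 2*sqrt(2971))*(-3/6245) = 105492/6245 - 6*sqrt(2971)/6245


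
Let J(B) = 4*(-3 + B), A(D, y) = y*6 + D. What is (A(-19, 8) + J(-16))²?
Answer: 2209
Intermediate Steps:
A(D, y) = D + 6*y (A(D, y) = 6*y + D = D + 6*y)
J(B) = -12 + 4*B
(A(-19, 8) + J(-16))² = ((-19 + 6*8) + (-12 + 4*(-16)))² = ((-19 + 48) + (-12 - 64))² = (29 - 76)² = (-47)² = 2209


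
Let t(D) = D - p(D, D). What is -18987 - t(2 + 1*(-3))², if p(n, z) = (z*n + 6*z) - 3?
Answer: -19036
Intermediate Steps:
p(n, z) = -3 + 6*z + n*z (p(n, z) = (n*z + 6*z) - 3 = (6*z + n*z) - 3 = -3 + 6*z + n*z)
t(D) = 3 - D² - 5*D (t(D) = D - (-3 + 6*D + D*D) = D - (-3 + 6*D + D²) = D - (-3 + D² + 6*D) = D + (3 - D² - 6*D) = 3 - D² - 5*D)
-18987 - t(2 + 1*(-3))² = -18987 - (3 - (2 + 1*(-3))² - 5*(2 + 1*(-3)))² = -18987 - (3 - (2 - 3)² - 5*(2 - 3))² = -18987 - (3 - 1*(-1)² - 5*(-1))² = -18987 - (3 - 1*1 + 5)² = -18987 - (3 - 1 + 5)² = -18987 - 1*7² = -18987 - 1*49 = -18987 - 49 = -19036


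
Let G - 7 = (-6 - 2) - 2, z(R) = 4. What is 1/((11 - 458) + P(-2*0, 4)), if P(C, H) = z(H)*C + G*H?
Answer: -1/459 ≈ -0.0021787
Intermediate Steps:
G = -3 (G = 7 + ((-6 - 2) - 2) = 7 + (-8 - 2) = 7 - 10 = -3)
P(C, H) = -3*H + 4*C (P(C, H) = 4*C - 3*H = -3*H + 4*C)
1/((11 - 458) + P(-2*0, 4)) = 1/((11 - 458) + (-3*4 + 4*(-2*0))) = 1/(-447 + (-12 + 4*0)) = 1/(-447 + (-12 + 0)) = 1/(-447 - 12) = 1/(-459) = -1/459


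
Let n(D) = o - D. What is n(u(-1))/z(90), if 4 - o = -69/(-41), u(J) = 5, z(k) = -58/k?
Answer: 4950/1189 ≈ 4.1632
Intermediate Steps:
o = 95/41 (o = 4 - (-69)/(-41) = 4 - (-69)*(-1)/41 = 4 - 1*69/41 = 4 - 69/41 = 95/41 ≈ 2.3171)
n(D) = 95/41 - D
n(u(-1))/z(90) = (95/41 - 1*5)/((-58/90)) = (95/41 - 5)/((-58*1/90)) = -110/(41*(-29/45)) = -110/41*(-45/29) = 4950/1189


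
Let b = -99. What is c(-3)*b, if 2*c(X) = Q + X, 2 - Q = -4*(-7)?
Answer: 2871/2 ≈ 1435.5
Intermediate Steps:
Q = -26 (Q = 2 - (-4)*(-7) = 2 - 1*28 = 2 - 28 = -26)
c(X) = -13 + X/2 (c(X) = (-26 + X)/2 = -13 + X/2)
c(-3)*b = (-13 + (½)*(-3))*(-99) = (-13 - 3/2)*(-99) = -29/2*(-99) = 2871/2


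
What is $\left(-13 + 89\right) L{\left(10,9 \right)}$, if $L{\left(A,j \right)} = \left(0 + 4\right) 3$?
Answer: $912$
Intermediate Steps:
$L{\left(A,j \right)} = 12$ ($L{\left(A,j \right)} = 4 \cdot 3 = 12$)
$\left(-13 + 89\right) L{\left(10,9 \right)} = \left(-13 + 89\right) 12 = 76 \cdot 12 = 912$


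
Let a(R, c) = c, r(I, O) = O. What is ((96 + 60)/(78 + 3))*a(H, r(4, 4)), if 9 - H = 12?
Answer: 208/27 ≈ 7.7037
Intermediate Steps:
H = -3 (H = 9 - 1*12 = 9 - 12 = -3)
((96 + 60)/(78 + 3))*a(H, r(4, 4)) = ((96 + 60)/(78 + 3))*4 = (156/81)*4 = (156*(1/81))*4 = (52/27)*4 = 208/27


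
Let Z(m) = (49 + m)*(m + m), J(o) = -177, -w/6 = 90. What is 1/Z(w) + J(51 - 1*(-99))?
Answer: -93859559/530280 ≈ -177.00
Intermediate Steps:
w = -540 (w = -6*90 = -540)
Z(m) = 2*m*(49 + m) (Z(m) = (49 + m)*(2*m) = 2*m*(49 + m))
1/Z(w) + J(51 - 1*(-99)) = 1/(2*(-540)*(49 - 540)) - 177 = 1/(2*(-540)*(-491)) - 177 = 1/530280 - 177 = -93859559/530280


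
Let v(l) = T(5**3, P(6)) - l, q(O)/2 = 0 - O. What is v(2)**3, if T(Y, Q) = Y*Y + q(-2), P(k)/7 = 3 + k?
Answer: 3816162296883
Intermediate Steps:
q(O) = -2*O (q(O) = 2*(0 - O) = 2*(-O) = -2*O)
P(k) = 21 + 7*k (P(k) = 7*(3 + k) = 21 + 7*k)
T(Y, Q) = 4 + Y**2 (T(Y, Q) = Y*Y - 2*(-2) = Y**2 + 4 = 4 + Y**2)
v(l) = 15629 - l (v(l) = (4 + (5**3)**2) - l = (4 + 125**2) - l = (4 + 15625) - l = 15629 - l)
v(2)**3 = (15629 - 1*2)**3 = (15629 - 2)**3 = 15627**3 = 3816162296883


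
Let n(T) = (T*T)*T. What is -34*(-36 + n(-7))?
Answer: 12886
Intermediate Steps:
n(T) = T**3 (n(T) = T**2*T = T**3)
-34*(-36 + n(-7)) = -34*(-36 + (-7)**3) = -34*(-36 - 343) = -34*(-379) = 12886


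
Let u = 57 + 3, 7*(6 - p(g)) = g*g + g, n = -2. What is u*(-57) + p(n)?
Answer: -23900/7 ≈ -3414.3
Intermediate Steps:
p(g) = 6 - g/7 - g²/7 (p(g) = 6 - (g*g + g)/7 = 6 - (g² + g)/7 = 6 - (g + g²)/7 = 6 + (-g/7 - g²/7) = 6 - g/7 - g²/7)
u = 60
u*(-57) + p(n) = 60*(-57) + (6 - ⅐*(-2) - ⅐*(-2)²) = -3420 + (6 + 2/7 - ⅐*4) = -3420 + (6 + 2/7 - 4/7) = -3420 + 40/7 = -23900/7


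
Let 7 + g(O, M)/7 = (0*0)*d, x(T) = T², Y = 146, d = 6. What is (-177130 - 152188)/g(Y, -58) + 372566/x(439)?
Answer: 63484750012/9443329 ≈ 6722.7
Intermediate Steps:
g(O, M) = -49 (g(O, M) = -49 + 7*((0*0)*6) = -49 + 7*(0*6) = -49 + 7*0 = -49 + 0 = -49)
(-177130 - 152188)/g(Y, -58) + 372566/x(439) = (-177130 - 152188)/(-49) + 372566/(439²) = -329318*(-1/49) + 372566/192721 = 329318/49 + 372566*(1/192721) = 329318/49 + 372566/192721 = 63484750012/9443329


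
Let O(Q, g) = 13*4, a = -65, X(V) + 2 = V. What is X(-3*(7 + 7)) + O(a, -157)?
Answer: 8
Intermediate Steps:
X(V) = -2 + V
O(Q, g) = 52
X(-3*(7 + 7)) + O(a, -157) = (-2 - 3*(7 + 7)) + 52 = (-2 - 3*14) + 52 = (-2 - 42) + 52 = -44 + 52 = 8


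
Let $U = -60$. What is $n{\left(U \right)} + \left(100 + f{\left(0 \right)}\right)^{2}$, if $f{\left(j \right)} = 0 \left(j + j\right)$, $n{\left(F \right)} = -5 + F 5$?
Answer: $9695$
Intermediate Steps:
$n{\left(F \right)} = -5 + 5 F$
$f{\left(j \right)} = 0$ ($f{\left(j \right)} = 0 \cdot 2 j = 0$)
$n{\left(U \right)} + \left(100 + f{\left(0 \right)}\right)^{2} = \left(-5 + 5 \left(-60\right)\right) + \left(100 + 0\right)^{2} = \left(-5 - 300\right) + 100^{2} = -305 + 10000 = 9695$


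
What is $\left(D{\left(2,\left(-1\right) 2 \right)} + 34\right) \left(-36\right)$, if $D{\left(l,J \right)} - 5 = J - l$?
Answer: $-1260$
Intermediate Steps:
$D{\left(l,J \right)} = 5 + J - l$ ($D{\left(l,J \right)} = 5 + \left(J - l\right) = 5 + J - l$)
$\left(D{\left(2,\left(-1\right) 2 \right)} + 34\right) \left(-36\right) = \left(\left(5 - 2 - 2\right) + 34\right) \left(-36\right) = \left(1 + 34\right) \left(-36\right) = 35 \left(-36\right) = -1260$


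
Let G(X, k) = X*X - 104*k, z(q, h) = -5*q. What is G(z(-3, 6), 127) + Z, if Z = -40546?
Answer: -53529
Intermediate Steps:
G(X, k) = X**2 - 104*k
G(z(-3, 6), 127) + Z = ((-5*(-3))**2 - 104*127) - 40546 = (15**2 - 13208) - 40546 = (225 - 13208) - 40546 = -12983 - 40546 = -53529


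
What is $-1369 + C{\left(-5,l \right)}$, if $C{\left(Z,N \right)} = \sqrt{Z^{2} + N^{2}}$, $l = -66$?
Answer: $-1369 + \sqrt{4381} \approx -1302.8$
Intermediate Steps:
$C{\left(Z,N \right)} = \sqrt{N^{2} + Z^{2}}$
$-1369 + C{\left(-5,l \right)} = -1369 + \sqrt{\left(-66\right)^{2} + \left(-5\right)^{2}} = -1369 + \sqrt{4356 + 25} = -1369 + \sqrt{4381}$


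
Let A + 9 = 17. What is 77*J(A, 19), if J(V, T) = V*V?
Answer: 4928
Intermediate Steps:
A = 8 (A = -9 + 17 = 8)
J(V, T) = V²
77*J(A, 19) = 77*8² = 77*64 = 4928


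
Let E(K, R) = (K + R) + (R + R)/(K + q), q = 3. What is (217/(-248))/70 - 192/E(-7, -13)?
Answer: 10231/720 ≈ 14.210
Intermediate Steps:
E(K, R) = K + R + 2*R/(3 + K) (E(K, R) = (K + R) + (R + R)/(K + 3) = (K + R) + (2*R)/(3 + K) = (K + R) + 2*R/(3 + K) = K + R + 2*R/(3 + K))
(217/(-248))/70 - 192/E(-7, -13) = (217/(-248))/70 - 192*(3 - 7)/((-7)² + 3*(-7) + 5*(-13) - 7*(-13)) = (217*(-1/248))*(1/70) - 192*(-4/(49 - 21 - 65 + 91)) = -7/8*1/70 - 192/((-¼*54)) = -1/80 - 192/(-27/2) = -1/80 - 192*(-2/27) = -1/80 + 128/9 = 10231/720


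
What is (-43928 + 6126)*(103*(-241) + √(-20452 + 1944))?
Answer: 938359046 - 75604*I*√4627 ≈ 9.3836e+8 - 5.1427e+6*I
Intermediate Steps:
(-43928 + 6126)*(103*(-241) + √(-20452 + 1944)) = -37802*(-24823 + √(-18508)) = -37802*(-24823 + 2*I*√4627) = 938359046 - 75604*I*√4627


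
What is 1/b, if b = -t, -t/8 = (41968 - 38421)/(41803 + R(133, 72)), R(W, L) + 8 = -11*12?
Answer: 41663/28376 ≈ 1.4682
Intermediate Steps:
R(W, L) = -140 (R(W, L) = -8 - 11*12 = -8 - 132 = -140)
t = -28376/41663 (t = -8*(41968 - 38421)/(41803 - 140) = -28376/41663 ≈ -0.68108)
b = 28376/41663 (b = -1*(-28376/41663) = 28376/41663 ≈ 0.68108)
1/b = 1/(28376/41663) = 41663/28376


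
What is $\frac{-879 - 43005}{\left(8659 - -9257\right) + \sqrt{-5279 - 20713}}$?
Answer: $- \frac{3639934}{1486153} + \frac{23161 i \sqrt{2}}{1486153} \approx -2.4492 + 0.02204 i$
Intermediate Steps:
$\frac{-879 - 43005}{\left(8659 - -9257\right) + \sqrt{-5279 - 20713}} = - \frac{43884}{\left(8659 + 9257\right) + \sqrt{-25992}} = - \frac{43884}{17916 + 114 i \sqrt{2}}$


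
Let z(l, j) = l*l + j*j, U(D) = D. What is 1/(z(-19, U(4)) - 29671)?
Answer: -1/29294 ≈ -3.4137e-5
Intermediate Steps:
z(l, j) = j**2 + l**2 (z(l, j) = l**2 + j**2 = j**2 + l**2)
1/(z(-19, U(4)) - 29671) = 1/((4**2 + (-19)**2) - 29671) = 1/((16 + 361) - 29671) = 1/(377 - 29671) = 1/(-29294) = -1/29294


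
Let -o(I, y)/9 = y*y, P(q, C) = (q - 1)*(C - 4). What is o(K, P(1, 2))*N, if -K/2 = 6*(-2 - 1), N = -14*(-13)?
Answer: 0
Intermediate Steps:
N = 182
P(q, C) = (-1 + q)*(-4 + C)
K = 36 (K = -12*(-2 - 1) = -12*(-3) = -2*(-18) = 36)
o(I, y) = -9*y**2 (o(I, y) = -9*y*y = -9*y**2)
o(K, P(1, 2))*N = -9*(4 - 1*2 - 4*1 + 2*1)**2*182 = -9*(4 - 2 - 4 + 2)**2*182 = -9*0**2*182 = -9*0*182 = 0*182 = 0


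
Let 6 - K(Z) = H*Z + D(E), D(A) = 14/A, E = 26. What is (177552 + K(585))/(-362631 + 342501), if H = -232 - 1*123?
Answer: -2504011/130845 ≈ -19.137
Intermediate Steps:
H = -355 (H = -232 - 123 = -355)
K(Z) = 71/13 + 355*Z (K(Z) = 6 - (-355*Z + 14/26) = 6 - (-355*Z + 14*(1/26)) = 6 - (-355*Z + 7/13) = 6 - (7/13 - 355*Z) = 6 + (-7/13 + 355*Z) = 71/13 + 355*Z)
(177552 + K(585))/(-362631 + 342501) = (177552 + (71/13 + 355*585))/(-362631 + 342501) = (177552 + (71/13 + 207675))/(-20130) = (177552 + 2699846/13)*(-1/20130) = (5008022/13)*(-1/20130) = -2504011/130845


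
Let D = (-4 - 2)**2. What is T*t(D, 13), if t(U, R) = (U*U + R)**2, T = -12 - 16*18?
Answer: -514044300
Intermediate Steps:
D = 36 (D = (-6)**2 = 36)
T = -300 (T = -12 - 288 = -300)
t(U, R) = (R + U**2)**2 (t(U, R) = (U**2 + R)**2 = (R + U**2)**2)
T*t(D, 13) = -300*(13 + 36**2)**2 = -300*(13 + 1296)**2 = -300*1309**2 = -300*1713481 = -514044300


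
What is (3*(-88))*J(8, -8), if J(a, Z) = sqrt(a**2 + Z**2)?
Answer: -2112*sqrt(2) ≈ -2986.8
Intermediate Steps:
J(a, Z) = sqrt(Z**2 + a**2)
(3*(-88))*J(8, -8) = (3*(-88))*sqrt((-8)**2 + 8**2) = -264*sqrt(64 + 64) = -2112*sqrt(2)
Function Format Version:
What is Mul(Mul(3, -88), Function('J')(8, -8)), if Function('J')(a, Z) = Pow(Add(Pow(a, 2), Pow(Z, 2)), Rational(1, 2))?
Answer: Mul(-2112, Pow(2, Rational(1, 2))) ≈ -2986.8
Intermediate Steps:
Function('J')(a, Z) = Pow(Add(Pow(Z, 2), Pow(a, 2)), Rational(1, 2))
Mul(Mul(3, -88), Function('J')(8, -8)) = Mul(Mul(3, -88), Pow(Add(Pow(-8, 2), Pow(8, 2)), Rational(1, 2))) = Mul(-264, Pow(Add(64, 64), Rational(1, 2))) = Mul(-264, Pow(128, Rational(1, 2))) = Mul(-264, Mul(8, Pow(2, Rational(1, 2)))) = Mul(-2112, Pow(2, Rational(1, 2)))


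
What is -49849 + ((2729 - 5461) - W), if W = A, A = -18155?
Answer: -34426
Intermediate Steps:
W = -18155
-49849 + ((2729 - 5461) - W) = -49849 + ((2729 - 5461) - 1*(-18155)) = -49849 + (-2732 + 18155) = -49849 + 15423 = -34426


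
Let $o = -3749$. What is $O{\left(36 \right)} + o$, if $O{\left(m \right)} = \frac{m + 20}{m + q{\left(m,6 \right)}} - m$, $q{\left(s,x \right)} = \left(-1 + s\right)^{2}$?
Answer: $- \frac{4772829}{1261} \approx -3785.0$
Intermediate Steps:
$O{\left(m \right)} = - m + \frac{20 + m}{m + \left(-1 + m\right)^{2}}$ ($O{\left(m \right)} = \frac{m + 20}{m + \left(-1 + m\right)^{2}} - m = \frac{20 + m}{m + \left(-1 + m\right)^{2}} - m = - m + \frac{20 + m}{m + \left(-1 + m\right)^{2}}$)
$O{\left(36 \right)} + o = \frac{20 + 36^{2} - 36^{3}}{1 + 36^{2} - 36} - 3749 = \frac{20 + 1296 - 46656}{1 + 1296 - 36} - 3749 = \frac{20 + 1296 - 46656}{1261} - 3749 = \frac{1}{1261} \left(-45340\right) - 3749 = - \frac{45340}{1261} - 3749 = - \frac{4772829}{1261}$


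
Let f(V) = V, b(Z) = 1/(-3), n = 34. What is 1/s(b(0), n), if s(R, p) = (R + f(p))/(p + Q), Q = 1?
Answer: 105/101 ≈ 1.0396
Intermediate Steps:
b(Z) = -1/3 (b(Z) = 1*(-1/3) = -1/3)
s(R, p) = (R + p)/(1 + p) (s(R, p) = (R + p)/(p + 1) = (R + p)/(1 + p))
1/s(b(0), n) = 1/((-1/3 + 34)/(1 + 34)) = 1/((101/3)/35) = 1/((1/35)*(101/3)) = 1/(101/105) = 105/101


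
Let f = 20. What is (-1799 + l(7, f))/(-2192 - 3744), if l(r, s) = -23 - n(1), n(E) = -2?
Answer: 65/212 ≈ 0.30660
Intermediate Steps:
l(r, s) = -21 (l(r, s) = -23 - 1*(-2) = -23 + 2 = -21)
(-1799 + l(7, f))/(-2192 - 3744) = (-1799 - 21)/(-2192 - 3744) = -1820/(-5936) = -1820*(-1/5936) = 65/212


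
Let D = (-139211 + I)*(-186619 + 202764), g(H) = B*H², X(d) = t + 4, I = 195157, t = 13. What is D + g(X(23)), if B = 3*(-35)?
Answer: 903217825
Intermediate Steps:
B = -105
X(d) = 17 (X(d) = 13 + 4 = 17)
g(H) = -105*H²
D = 903248170 (D = (-139211 + 195157)*(-186619 + 202764) = 55946*16145 = 903248170)
D + g(X(23)) = 903248170 - 105*17² = 903248170 - 105*289 = 903248170 - 30345 = 903217825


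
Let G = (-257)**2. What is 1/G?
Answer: 1/66049 ≈ 1.5140e-5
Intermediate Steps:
G = 66049
1/G = 1/66049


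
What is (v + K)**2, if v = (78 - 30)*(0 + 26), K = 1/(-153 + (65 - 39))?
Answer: 25120665025/16129 ≈ 1.5575e+6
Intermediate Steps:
K = -1/127 (K = 1/(-153 + 26) = 1/(-127) = -1/127 ≈ -0.0078740)
v = 1248 (v = 48*26 = 1248)
(v + K)**2 = (1248 - 1/127)**2 = (158495/127)**2 = 25120665025/16129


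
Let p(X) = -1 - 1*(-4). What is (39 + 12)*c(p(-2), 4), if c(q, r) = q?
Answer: 153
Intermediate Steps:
p(X) = 3 (p(X) = -1 + 4 = 3)
(39 + 12)*c(p(-2), 4) = (39 + 12)*3 = 51*3 = 153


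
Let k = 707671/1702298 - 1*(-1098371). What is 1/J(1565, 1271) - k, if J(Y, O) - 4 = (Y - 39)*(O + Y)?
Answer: -4045907756380355081/3683551573260 ≈ -1.0984e+6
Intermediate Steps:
J(Y, O) = 4 + (-39 + Y)*(O + Y) (J(Y, O) = 4 + (Y - 39)*(O + Y) = 4 + (-39 + Y)*(O + Y))
k = 1869755464229/1702298 (k = 707671*(1/1702298) + 1098371 = 707671/1702298 + 1098371 = 1869755464229/1702298 ≈ 1.0984e+6)
1/J(1565, 1271) - k = 1/(4 + 1565² - 39*1271 - 39*1565 + 1271*1565) - 1*1869755464229/1702298 = 1/(4 + 2449225 - 49569 - 61035 + 1989115) - 1869755464229/1702298 = 1/4327740 - 1869755464229/1702298 = -4045907756380355081/3683551573260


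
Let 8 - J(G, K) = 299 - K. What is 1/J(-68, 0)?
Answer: -1/291 ≈ -0.0034364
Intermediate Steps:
J(G, K) = -291 + K (J(G, K) = 8 - (299 - K) = 8 + (-299 + K) = -291 + K)
1/J(-68, 0) = 1/(-291 + 0) = 1/(-291) = -1/291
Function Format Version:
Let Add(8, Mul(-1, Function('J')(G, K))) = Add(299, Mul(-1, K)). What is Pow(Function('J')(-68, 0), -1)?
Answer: Rational(-1, 291) ≈ -0.0034364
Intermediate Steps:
Function('J')(G, K) = Add(-291, K) (Function('J')(G, K) = Add(8, Mul(-1, Add(299, Mul(-1, K)))) = Add(8, Add(-299, K)) = Add(-291, K))
Pow(Function('J')(-68, 0), -1) = Pow(Add(-291, 0), -1) = Pow(-291, -1) = Rational(-1, 291)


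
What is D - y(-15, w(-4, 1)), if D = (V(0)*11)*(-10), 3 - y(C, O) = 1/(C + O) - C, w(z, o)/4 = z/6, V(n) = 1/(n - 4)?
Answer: 4181/106 ≈ 39.443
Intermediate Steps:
V(n) = 1/(-4 + n)
w(z, o) = 2*z/3 (w(z, o) = 4*(z/6) = 2*z/3)
y(C, O) = 3 + C - 1/(C + O) (y(C, O) = 3 - (1/(C + O) - C) = 3 + (C - 1/(C + O)) = 3 + C - 1/(C + O))
D = 55/2 (D = (11/(-4 + 0))*(-10) = (11/(-4))*(-10) = -¼*11*(-10) = -11/4*(-10) = 55/2 ≈ 27.500)
D - y(-15, w(-4, 1)) = 55/2 - (-1 + (-15)² + 3*(-15) + 3*((⅔)*(-4)) - 10*(-4))/(-15 + (⅔)*(-4)) = 55/2 - (-1 + 225 - 45 + 3*(-8/3) - 15*(-8/3))/(-15 - 8/3) = 55/2 - (-1 + 225 - 45 - 8 + 40)/(-53/3) = 55/2 - (-3)*211/53 = 55/2 - 1*(-633/53) = 55/2 + 633/53 = 4181/106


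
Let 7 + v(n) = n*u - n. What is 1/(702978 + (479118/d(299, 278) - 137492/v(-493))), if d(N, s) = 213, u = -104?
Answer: 1837409/1295786254610 ≈ 1.4180e-6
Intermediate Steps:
v(n) = -7 - 105*n (v(n) = -7 + (n*(-104) - n) = -7 + (-104*n - n) = -7 - 105*n)
1/(702978 + (479118/d(299, 278) - 137492/v(-493))) = 1/(702978 + (479118/213 - 137492/(-7 - 105*(-493)))) = 1/(702978 + (479118*(1/213) - 137492/(-7 + 51765))) = 1/(702978 + (159706/71 - 137492/51758)) = 1/(702978 + (159706/71 - 137492*1/51758)) = 1/(702978 + (159706/71 - 68746/25879)) = 1/(702978 + 4128150608/1837409) = 1/(1295786254610/1837409) = 1837409/1295786254610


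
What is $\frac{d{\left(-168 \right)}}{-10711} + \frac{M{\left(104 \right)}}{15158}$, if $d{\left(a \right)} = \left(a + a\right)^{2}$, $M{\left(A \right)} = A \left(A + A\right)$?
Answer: $- \frac{56906816}{6244513} \approx -9.1131$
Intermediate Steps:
$M{\left(A \right)} = 2 A^{2}$ ($M{\left(A \right)} = A 2 A = 2 A^{2}$)
$d{\left(a \right)} = 4 a^{2}$ ($d{\left(a \right)} = \left(2 a\right)^{2} = 4 a^{2}$)
$\frac{d{\left(-168 \right)}}{-10711} + \frac{M{\left(104 \right)}}{15158} = \frac{4 \left(-168\right)^{2}}{-10711} + \frac{2 \cdot 104^{2}}{15158} = 4 \cdot 28224 \left(- \frac{1}{10711}\right) + 2 \cdot 10816 \cdot \frac{1}{15158} = 112896 \left(- \frac{1}{10711}\right) + 21632 \cdot \frac{1}{15158} = - \frac{112896}{10711} + \frac{832}{583} = - \frac{56906816}{6244513}$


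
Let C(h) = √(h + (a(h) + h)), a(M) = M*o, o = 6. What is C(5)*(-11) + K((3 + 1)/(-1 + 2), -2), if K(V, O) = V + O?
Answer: 2 - 22*√10 ≈ -67.570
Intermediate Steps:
K(V, O) = O + V
a(M) = 6*M (a(M) = M*6 = 6*M)
C(h) = 2*√2*√h (C(h) = √(h + (6*h + h)) = √(h + 7*h) = √(8*h) = 2*√2*√h)
C(5)*(-11) + K((3 + 1)/(-1 + 2), -2) = (2*√2*√5)*(-11) + (-2 + (3 + 1)/(-1 + 2)) = (2*√10)*(-11) + (-2 + 4/1) = -22*√10 + (-2 + 4*1) = -22*√10 + (-2 + 4) = -22*√10 + 2 = 2 - 22*√10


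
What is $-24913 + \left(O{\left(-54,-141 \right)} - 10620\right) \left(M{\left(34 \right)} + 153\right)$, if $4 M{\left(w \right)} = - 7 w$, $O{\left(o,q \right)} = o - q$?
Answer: $- \frac{2019497}{2} \approx -1.0097 \cdot 10^{6}$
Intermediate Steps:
$M{\left(w \right)} = - \frac{7 w}{4}$ ($M{\left(w \right)} = \frac{\left(-7\right) w}{4} = - \frac{7 w}{4}$)
$-24913 + \left(O{\left(-54,-141 \right)} - 10620\right) \left(M{\left(34 \right)} + 153\right) = -24913 + \left(\left(-54 - -141\right) - 10620\right) \left(\left(- \frac{7}{4}\right) 34 + 153\right) = -24913 + \left(\left(-54 + 141\right) - 10620\right) \left(- \frac{119}{2} + 153\right) = -24913 + \left(87 - 10620\right) \frac{187}{2} = -24913 - \frac{1969671}{2} = - \frac{2019497}{2}$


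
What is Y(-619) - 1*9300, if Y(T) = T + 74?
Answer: -9845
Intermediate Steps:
Y(T) = 74 + T
Y(-619) - 1*9300 = (74 - 619) - 1*9300 = -545 - 9300 = -9845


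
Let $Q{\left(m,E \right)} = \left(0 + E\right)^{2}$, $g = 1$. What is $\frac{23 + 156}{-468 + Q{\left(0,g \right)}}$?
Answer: $- \frac{179}{467} \approx -0.3833$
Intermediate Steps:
$Q{\left(m,E \right)} = E^{2}$
$\frac{23 + 156}{-468 + Q{\left(0,g \right)}} = \frac{23 + 156}{-468 + 1^{2}} = \frac{179}{-468 + 1} = \frac{179}{-467} = 179 \left(- \frac{1}{467}\right) = - \frac{179}{467}$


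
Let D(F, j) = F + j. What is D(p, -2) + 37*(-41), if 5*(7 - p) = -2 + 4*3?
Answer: -1514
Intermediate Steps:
p = 5 (p = 7 - (-2 + 4*3)/5 = 7 - (-2 + 12)/5 = 7 - 1/5*10 = 7 - 2 = 5)
D(p, -2) + 37*(-41) = (5 - 2) + 37*(-41) = 3 - 1517 = -1514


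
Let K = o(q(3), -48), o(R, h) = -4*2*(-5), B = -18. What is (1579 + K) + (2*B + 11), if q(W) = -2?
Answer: 1594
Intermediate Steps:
o(R, h) = 40 (o(R, h) = -8*(-5) = 40)
K = 40
(1579 + K) + (2*B + 11) = (1579 + 40) + (2*(-18) + 11) = 1619 + (-36 + 11) = 1619 - 25 = 1594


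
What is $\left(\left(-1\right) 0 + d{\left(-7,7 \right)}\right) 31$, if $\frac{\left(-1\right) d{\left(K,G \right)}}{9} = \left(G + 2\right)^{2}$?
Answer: $-22599$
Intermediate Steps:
$d{\left(K,G \right)} = - 9 \left(2 + G\right)^{2}$ ($d{\left(K,G \right)} = - 9 \left(G + 2\right)^{2} = - 9 \left(2 + G\right)^{2}$)
$\left(\left(-1\right) 0 + d{\left(-7,7 \right)}\right) 31 = \left(\left(-1\right) 0 - 9 \left(2 + 7\right)^{2}\right) 31 = \left(0 - 9 \cdot 9^{2}\right) 31 = \left(0 - 729\right) 31 = \left(-729\right) 31 = -22599$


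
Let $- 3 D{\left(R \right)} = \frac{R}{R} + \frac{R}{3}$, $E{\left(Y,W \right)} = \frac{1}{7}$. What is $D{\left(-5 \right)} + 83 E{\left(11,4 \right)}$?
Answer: $\frac{761}{63} \approx 12.079$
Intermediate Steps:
$E{\left(Y,W \right)} = \frac{1}{7}$
$D{\left(R \right)} = - \frac{1}{3} - \frac{R}{9}$ ($D{\left(R \right)} = - \frac{\frac{R}{R} + \frac{R}{3}}{3} = - \frac{1 + R \frac{1}{3}}{3} = - \frac{1 + \frac{R}{3}}{3} = - \frac{1}{3} - \frac{R}{9}$)
$D{\left(-5 \right)} + 83 E{\left(11,4 \right)} = \left(- \frac{1}{3} - - \frac{5}{9}\right) + 83 \cdot \frac{1}{7} = \left(- \frac{1}{3} + \frac{5}{9}\right) + \frac{83}{7} = \frac{2}{9} + \frac{83}{7} = \frac{761}{63}$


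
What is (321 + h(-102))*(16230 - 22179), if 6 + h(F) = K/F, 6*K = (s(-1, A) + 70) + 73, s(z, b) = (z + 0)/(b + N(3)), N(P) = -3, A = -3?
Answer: -763997681/408 ≈ -1.8725e+6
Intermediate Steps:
s(z, b) = z/(-3 + b) (s(z, b) = (z + 0)/(b - 3) = z/(-3 + b))
K = 859/36 (K = ((-1/(-3 - 3) + 70) + 73)/6 = ((-1/(-6) + 70) + 73)/6 = ((-1*(-⅙) + 70) + 73)/6 = ((⅙ + 70) + 73)/6 = (421/6 + 73)/6 = (⅙)*(859/6) = 859/36 ≈ 23.861)
h(F) = -6 + 859/(36*F)
(321 + h(-102))*(16230 - 22179) = (321 + (-6 + (859/36)/(-102)))*(16230 - 22179) = (321 + (-6 + (859/36)*(-1/102)))*(-5949) = (321 + (-6 - 859/3672))*(-5949) = (321 - 22891/3672)*(-5949) = (1155821/3672)*(-5949) = -763997681/408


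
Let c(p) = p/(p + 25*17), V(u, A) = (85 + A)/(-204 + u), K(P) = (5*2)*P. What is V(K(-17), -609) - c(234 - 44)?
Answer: 25120/23001 ≈ 1.0921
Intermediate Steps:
K(P) = 10*P
V(u, A) = (85 + A)/(-204 + u)
c(p) = p/(425 + p) (c(p) = p/(p + 425) = p/(425 + p))
V(K(-17), -609) - c(234 - 44) = (85 - 609)/(-204 + 10*(-17)) - (234 - 44)/(425 + (234 - 44)) = -524/(-204 - 170) - 190/(425 + 190) = -524/(-374) - 190/615 = -1/374*(-524) - 190/615 = 262/187 - 1*38/123 = 262/187 - 38/123 = 25120/23001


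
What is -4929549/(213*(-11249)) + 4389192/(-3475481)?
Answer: 2205295818655/2775793689599 ≈ 0.79447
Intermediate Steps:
-4929549/(213*(-11249)) + 4389192/(-3475481) = -4929549/(-2396037) + 4389192*(-1/3475481) = -4929549*(-1/2396037) - 4389192/3475481 = 1643183/798679 - 4389192/3475481 = 2205295818655/2775793689599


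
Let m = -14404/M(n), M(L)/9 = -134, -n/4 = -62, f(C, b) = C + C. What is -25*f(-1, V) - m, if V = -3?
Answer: 22948/603 ≈ 38.056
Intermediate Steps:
f(C, b) = 2*C
n = 248 (n = -4*(-62) = 248)
M(L) = -1206 (M(L) = 9*(-134) = -1206)
m = 7202/603 (m = -14404/(-1206) = -14404*(-1/1206) = 7202/603 ≈ 11.944)
-25*f(-1, V) - m = -50*(-1) - 1*7202/603 = -25*(-2) - 7202/603 = 50 - 7202/603 = 22948/603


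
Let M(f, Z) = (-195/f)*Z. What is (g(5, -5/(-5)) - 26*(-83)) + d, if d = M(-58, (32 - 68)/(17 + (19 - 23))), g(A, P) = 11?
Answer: 62631/29 ≈ 2159.7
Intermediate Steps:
M(f, Z) = -195*Z/f
d = -270/29 (d = -195*(32 - 68)/(17 + (19 - 23))/(-58) = -195*(-36/(17 - 4))*(-1/58) = -195*(-36/13)*(-1/58) = -270/29 ≈ -9.3103)
(g(5, -5/(-5)) - 26*(-83)) + d = (11 - 26*(-83)) - 270/29 = (11 + 2158) - 270/29 = 2169 - 270/29 = 62631/29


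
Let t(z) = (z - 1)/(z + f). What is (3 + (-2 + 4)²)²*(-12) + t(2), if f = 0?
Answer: -1175/2 ≈ -587.50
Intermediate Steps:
t(z) = (-1 + z)/z (t(z) = (z - 1)/(z + 0) = (-1 + z)/z)
(3 + (-2 + 4)²)²*(-12) + t(2) = (3 + (-2 + 4)²)²*(-12) + (-1 + 2)/2 = (3 + 2²)²*(-12) + (½)*1 = (3 + 4)²*(-12) + ½ = 7²*(-12) + ½ = 49*(-12) + ½ = -588 + ½ = -1175/2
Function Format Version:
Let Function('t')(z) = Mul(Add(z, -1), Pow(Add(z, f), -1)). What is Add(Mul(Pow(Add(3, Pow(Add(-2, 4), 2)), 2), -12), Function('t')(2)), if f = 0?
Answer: Rational(-1175, 2) ≈ -587.50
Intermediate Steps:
Function('t')(z) = Mul(Pow(z, -1), Add(-1, z)) (Function('t')(z) = Mul(Add(z, -1), Pow(Add(z, 0), -1)) = Mul(Add(-1, z), Pow(z, -1)) = Mul(Pow(z, -1), Add(-1, z)))
Add(Mul(Pow(Add(3, Pow(Add(-2, 4), 2)), 2), -12), Function('t')(2)) = Add(Mul(Pow(Add(3, Pow(Add(-2, 4), 2)), 2), -12), Mul(Pow(2, -1), Add(-1, 2))) = Add(Mul(Pow(Add(3, Pow(2, 2)), 2), -12), Mul(Rational(1, 2), 1)) = Add(Mul(Pow(Add(3, 4), 2), -12), Rational(1, 2)) = Add(Mul(Pow(7, 2), -12), Rational(1, 2)) = Add(Mul(49, -12), Rational(1, 2)) = Add(-588, Rational(1, 2)) = Rational(-1175, 2)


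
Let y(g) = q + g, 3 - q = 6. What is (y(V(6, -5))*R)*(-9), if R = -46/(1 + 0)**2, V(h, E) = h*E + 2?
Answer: -12834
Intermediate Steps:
q = -3 (q = 3 - 1*6 = 3 - 6 = -3)
V(h, E) = 2 + E*h (V(h, E) = E*h + 2 = 2 + E*h)
R = -46 (R = -46/(1**2) = -46/1 = -46*1 = -46)
y(g) = -3 + g
(y(V(6, -5))*R)*(-9) = ((-3 + (2 - 5*6))*(-46))*(-9) = ((-3 + (2 - 30))*(-46))*(-9) = ((-3 - 28)*(-46))*(-9) = -31*(-46)*(-9) = 1426*(-9) = -12834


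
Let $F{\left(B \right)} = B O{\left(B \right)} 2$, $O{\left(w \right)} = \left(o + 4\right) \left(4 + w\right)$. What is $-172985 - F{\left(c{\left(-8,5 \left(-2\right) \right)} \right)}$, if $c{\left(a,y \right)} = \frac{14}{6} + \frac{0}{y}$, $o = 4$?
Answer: $- \frac{1558993}{9} \approx -1.7322 \cdot 10^{5}$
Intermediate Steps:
$O{\left(w \right)} = 32 + 8 w$ ($O{\left(w \right)} = \left(4 + 4\right) \left(4 + w\right) = 8 \left(4 + w\right) = 32 + 8 w$)
$c{\left(a,y \right)} = \frac{7}{3}$ ($c{\left(a,y \right)} = 14 \cdot \frac{1}{6} + 0 = \frac{7}{3} + 0 = \frac{7}{3}$)
$F{\left(B \right)} = 2 B \left(32 + 8 B\right)$ ($F{\left(B \right)} = B \left(32 + 8 B\right) 2 = 2 B \left(32 + 8 B\right)$)
$-172985 - F{\left(c{\left(-8,5 \left(-2\right) \right)} \right)} = -172985 - 16 \cdot \frac{7}{3} \left(4 + \frac{7}{3}\right) = -172985 - 16 \cdot \frac{7}{3} \cdot \frac{19}{3} = -172985 - \frac{2128}{9} = - \frac{1558993}{9}$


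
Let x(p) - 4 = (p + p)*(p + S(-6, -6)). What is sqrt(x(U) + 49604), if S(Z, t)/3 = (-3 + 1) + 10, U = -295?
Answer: 31*sqrt(218) ≈ 457.71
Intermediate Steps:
S(Z, t) = 24 (S(Z, t) = 3*((-3 + 1) + 10) = 3*(-2 + 10) = 3*8 = 24)
x(p) = 4 + 2*p*(24 + p) (x(p) = 4 + (p + p)*(p + 24) = 4 + (2*p)*(24 + p) = 4 + 2*p*(24 + p))
sqrt(x(U) + 49604) = sqrt((4 + 2*(-295)**2 + 48*(-295)) + 49604) = sqrt((4 + 2*87025 - 14160) + 49604) = sqrt((4 + 174050 - 14160) + 49604) = sqrt(159894 + 49604) = sqrt(209498) = 31*sqrt(218)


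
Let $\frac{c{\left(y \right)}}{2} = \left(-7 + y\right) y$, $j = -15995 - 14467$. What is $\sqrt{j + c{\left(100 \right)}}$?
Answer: $3 i \sqrt{1318} \approx 108.91 i$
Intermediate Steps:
$j = -30462$ ($j = -15995 - 14467 = -30462$)
$c{\left(y \right)} = 2 y \left(-7 + y\right)$ ($c{\left(y \right)} = 2 \left(-7 + y\right) y = 2 y \left(-7 + y\right)$)
$\sqrt{j + c{\left(100 \right)}} = \sqrt{-30462 + 2 \cdot 100 \left(-7 + 100\right)} = \sqrt{-30462 + 2 \cdot 100 \cdot 93} = \sqrt{-30462 + 18600} = \sqrt{-11862} = 3 i \sqrt{1318}$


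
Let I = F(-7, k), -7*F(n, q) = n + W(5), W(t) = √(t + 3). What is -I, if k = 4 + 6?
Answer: -1 + 2*√2/7 ≈ -0.59594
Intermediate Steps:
W(t) = √(3 + t)
k = 10
F(n, q) = -2*√2/7 - n/7 (F(n, q) = -(n + √(3 + 5))/7 = -(n + √8)/7 = -(n + 2*√2)/7 = -2*√2/7 - n/7)
I = 1 - 2*√2/7 (I = -2*√2/7 - ⅐*(-7) = -2*√2/7 + 1 = 1 - 2*√2/7 ≈ 0.59594)
-I = -(1 - 2*√2/7) = -1 + 2*√2/7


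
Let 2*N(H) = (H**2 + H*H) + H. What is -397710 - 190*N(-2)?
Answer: -398280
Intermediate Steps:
N(H) = H**2 + H/2 (N(H) = ((H**2 + H*H) + H)/2 = ((H**2 + H**2) + H)/2 = (2*H**2 + H)/2 = (H + 2*H**2)/2 = H**2 + H/2)
-397710 - 190*N(-2) = -397710 - 190*(-2*(1/2 - 2)) = -397710 - 190*(-2*(-3/2)) = -397710 - 190*3 = -397710 - 1*570 = -397710 - 570 = -398280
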